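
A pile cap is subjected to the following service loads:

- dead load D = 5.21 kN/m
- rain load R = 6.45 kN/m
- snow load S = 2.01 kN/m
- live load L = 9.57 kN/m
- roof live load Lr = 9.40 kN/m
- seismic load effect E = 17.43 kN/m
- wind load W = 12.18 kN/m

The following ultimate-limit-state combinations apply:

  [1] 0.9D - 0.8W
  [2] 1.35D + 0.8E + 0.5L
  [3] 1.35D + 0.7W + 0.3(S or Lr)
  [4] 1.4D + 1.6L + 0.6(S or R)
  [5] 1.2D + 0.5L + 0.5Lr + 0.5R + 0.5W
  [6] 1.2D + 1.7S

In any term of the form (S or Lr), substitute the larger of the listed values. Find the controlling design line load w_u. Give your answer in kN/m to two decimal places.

(S or Lr) → Lr = 9.40 kN/m; (S or R) → R = 6.45 kN/m.
[1] 0.9(5.21) - 0.8(12.18) = -5.06
[2] 1.35(5.21) + 0.8(17.43) + 0.5(9.57) = 7.03 + 13.94 + 4.79 = 25.76
[3] 1.35(5.21) + 0.7(12.18) + 0.3(9.40) = 7.03 + 8.53 + 2.82 = 18.38
[4] 1.4(5.21) + 1.6(9.57) + 0.6(6.45) = 26.48
[5] 1.2(5.21) + 0.5(9.57) + 0.5(9.40) + 0.5(6.45) + 0.5(12.18) = 25.05
[6] 1.2(5.21) + 1.7(2.01) = 6.25 + 3.42 = 9.67
Maximum is from combination 4.

26.48 kN/m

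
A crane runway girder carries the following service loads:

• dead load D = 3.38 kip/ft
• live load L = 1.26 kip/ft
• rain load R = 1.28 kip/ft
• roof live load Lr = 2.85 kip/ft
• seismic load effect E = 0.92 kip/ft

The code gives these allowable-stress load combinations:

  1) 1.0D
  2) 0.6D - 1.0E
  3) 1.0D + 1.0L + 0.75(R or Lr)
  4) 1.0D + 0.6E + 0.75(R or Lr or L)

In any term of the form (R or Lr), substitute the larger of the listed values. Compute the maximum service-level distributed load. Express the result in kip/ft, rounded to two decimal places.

6.78 kip/ft

(R or Lr) → Lr = 2.85 kip/ft; (R or Lr or L) → Lr = 2.85 kip/ft.
1) 1.0(3.38) = 3.38
2) 0.6(3.38) - 1.0(0.92) = 2.03 - 0.92 = 1.11
3) 1.0(3.38) + 1.0(1.26) + 0.75(2.85) = 3.38 + 1.26 + 2.14 = 6.78
4) 1.0(3.38) + 0.6(0.92) + 0.75(2.85) = 3.38 + 0.55 + 2.14 = 6.07
Combination 3 governs: w = 6.78 kip/ft.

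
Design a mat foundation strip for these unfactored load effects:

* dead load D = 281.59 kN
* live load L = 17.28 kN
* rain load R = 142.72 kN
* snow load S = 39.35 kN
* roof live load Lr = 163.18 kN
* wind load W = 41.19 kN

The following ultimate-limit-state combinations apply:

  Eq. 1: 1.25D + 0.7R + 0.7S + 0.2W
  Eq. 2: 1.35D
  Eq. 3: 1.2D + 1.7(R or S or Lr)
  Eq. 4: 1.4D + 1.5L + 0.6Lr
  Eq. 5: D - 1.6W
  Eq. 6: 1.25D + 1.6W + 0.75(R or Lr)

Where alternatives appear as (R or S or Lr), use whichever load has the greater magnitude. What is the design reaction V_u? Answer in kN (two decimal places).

(R or S or Lr) → Lr = 163.18 kN; (R or Lr) → Lr = 163.18 kN.
Eq. 1: 1.25(281.59) + 0.7(142.72) + 0.7(39.35) + 0.2(41.19) = 487.67
Eq. 2: 1.35(281.59) = 380.15
Eq. 3: 1.2(281.59) + 1.7(163.18) = 615.31
Eq. 4: 1.4(281.59) + 1.5(17.28) + 0.6(163.18) = 518.05
Eq. 5: 1.0(281.59) - 1.6(41.19) = 281.59 - 65.90 = 215.69
Eq. 6: 1.25(281.59) + 1.6(41.19) + 0.75(163.18) = 351.99 + 65.90 + 122.39 = 540.28
Maximum is from combination 3.

615.31 kN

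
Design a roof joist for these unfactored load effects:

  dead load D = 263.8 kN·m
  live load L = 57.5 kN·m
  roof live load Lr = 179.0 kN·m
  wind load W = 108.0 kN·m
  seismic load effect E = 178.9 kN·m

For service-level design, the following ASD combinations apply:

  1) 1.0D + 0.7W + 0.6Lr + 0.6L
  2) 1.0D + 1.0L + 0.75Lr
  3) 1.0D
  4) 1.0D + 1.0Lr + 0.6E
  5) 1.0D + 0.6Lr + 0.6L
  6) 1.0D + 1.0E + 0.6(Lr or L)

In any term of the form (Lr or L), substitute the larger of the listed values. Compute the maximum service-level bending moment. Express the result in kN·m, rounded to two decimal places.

(Lr or L) → Lr = 179.0 kN·m.
1) 1.0(263.8) + 0.7(108.0) + 0.6(179.0) + 0.6(57.5) = 263.80 + 75.60 + 107.40 + 34.50 = 481.30
2) 1.0(263.8) + 1.0(57.5) + 0.75(179.0) = 263.80 + 57.50 + 134.25 = 455.55
3) 1.0(263.8) = 263.80
4) 1.0(263.8) + 1.0(179.0) + 0.6(178.9) = 263.80 + 179.00 + 107.34 = 550.14
5) 1.0(263.8) + 0.6(179.0) + 0.6(57.5) = 263.80 + 107.40 + 34.50 = 405.70
6) 1.0(263.8) + 1.0(178.9) + 0.6(179.0) = 263.80 + 178.90 + 107.40 = 550.10
The controlling combination is 4, giving 550.14 kN·m.

550.14 kN·m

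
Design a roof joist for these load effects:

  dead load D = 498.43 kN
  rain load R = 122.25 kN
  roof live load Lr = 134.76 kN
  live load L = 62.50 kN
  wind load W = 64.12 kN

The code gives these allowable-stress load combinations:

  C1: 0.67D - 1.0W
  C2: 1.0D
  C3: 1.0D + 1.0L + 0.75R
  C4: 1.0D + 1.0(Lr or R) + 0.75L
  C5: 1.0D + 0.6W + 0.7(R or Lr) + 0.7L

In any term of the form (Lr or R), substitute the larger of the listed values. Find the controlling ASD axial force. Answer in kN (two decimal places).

(Lr or R) → Lr = 134.76 kN; (R or Lr) → Lr = 134.76 kN.
C1: 0.67(498.43) - 1.0(64.12) = 333.95 - 64.12 = 269.83
C2: 1.0(498.43) = 498.43
C3: 1.0(498.43) + 1.0(62.50) + 0.75(122.25) = 498.43 + 62.50 + 91.69 = 652.62
C4: 1.0(498.43) + 1.0(134.76) + 0.75(62.50) = 498.43 + 134.76 + 46.88 = 680.07
C5: 1.0(498.43) + 0.6(64.12) + 0.7(134.76) + 0.7(62.50) = 498.43 + 38.47 + 94.33 + 43.75 = 674.98
Maximum is from combination 4.

680.07 kN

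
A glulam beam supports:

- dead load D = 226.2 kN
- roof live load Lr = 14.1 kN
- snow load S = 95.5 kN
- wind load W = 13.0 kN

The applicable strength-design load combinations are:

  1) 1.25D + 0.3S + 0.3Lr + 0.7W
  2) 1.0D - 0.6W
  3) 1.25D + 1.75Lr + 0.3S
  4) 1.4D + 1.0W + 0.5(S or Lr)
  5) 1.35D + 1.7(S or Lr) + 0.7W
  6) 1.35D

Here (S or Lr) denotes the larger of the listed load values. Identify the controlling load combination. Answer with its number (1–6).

Combination 5

(S or Lr) → S = 95.5 kN.
1) 1.25(226.2) + 0.3(95.5) + 0.3(14.1) + 0.7(13.0) = 324.7
2) 1.0(226.2) - 0.6(13.0) = 226.2 - 7.8 = 218.4
3) 1.25(226.2) + 1.75(14.1) + 0.3(95.5) = 336.1
4) 1.4(226.2) + 1.0(13.0) + 0.5(95.5) = 377.4
5) 1.35(226.2) + 1.7(95.5) + 0.7(13.0) = 476.8
6) 1.35(226.2) = 305.4
The largest value is 476.8 kN from combination 5.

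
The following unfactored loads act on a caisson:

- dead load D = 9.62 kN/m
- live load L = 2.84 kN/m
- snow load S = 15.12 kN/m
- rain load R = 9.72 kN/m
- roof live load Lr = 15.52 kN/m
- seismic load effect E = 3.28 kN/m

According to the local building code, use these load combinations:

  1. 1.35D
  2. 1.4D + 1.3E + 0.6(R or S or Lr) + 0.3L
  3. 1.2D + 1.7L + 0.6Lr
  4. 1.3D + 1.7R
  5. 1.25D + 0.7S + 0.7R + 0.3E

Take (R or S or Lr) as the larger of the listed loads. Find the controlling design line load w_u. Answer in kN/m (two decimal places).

(R or S or Lr) → Lr = 15.52 kN/m.
1. 1.35(9.62) = 12.99
2. 1.4(9.62) + 1.3(3.28) + 0.6(15.52) + 0.3(2.84) = 27.90
3. 1.2(9.62) + 1.7(2.84) + 0.6(15.52) = 25.68
4. 1.3(9.62) + 1.7(9.72) = 29.03
5. 1.25(9.62) + 0.7(15.12) + 0.7(9.72) + 0.3(3.28) = 30.40
Maximum is from combination 5.

30.40 kN/m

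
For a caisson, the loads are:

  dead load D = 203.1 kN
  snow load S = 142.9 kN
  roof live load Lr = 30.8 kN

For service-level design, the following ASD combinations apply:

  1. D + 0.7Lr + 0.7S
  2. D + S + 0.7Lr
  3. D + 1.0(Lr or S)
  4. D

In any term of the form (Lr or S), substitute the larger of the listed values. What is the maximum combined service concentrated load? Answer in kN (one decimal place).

367.6 kN

(Lr or S) → S = 142.9 kN.
1. 1.0(203.1) + 0.7(30.8) + 0.7(142.9) = 203.1 + 21.6 + 100.0 = 324.7
2. 1.0(203.1) + 1.0(142.9) + 0.7(30.8) = 203.1 + 142.9 + 21.6 = 367.6
3. 1.0(203.1) + 1.0(142.9) = 203.1 + 142.9 = 346.0
4. 1.0(203.1) = 203.1
Maximum is from combination 2.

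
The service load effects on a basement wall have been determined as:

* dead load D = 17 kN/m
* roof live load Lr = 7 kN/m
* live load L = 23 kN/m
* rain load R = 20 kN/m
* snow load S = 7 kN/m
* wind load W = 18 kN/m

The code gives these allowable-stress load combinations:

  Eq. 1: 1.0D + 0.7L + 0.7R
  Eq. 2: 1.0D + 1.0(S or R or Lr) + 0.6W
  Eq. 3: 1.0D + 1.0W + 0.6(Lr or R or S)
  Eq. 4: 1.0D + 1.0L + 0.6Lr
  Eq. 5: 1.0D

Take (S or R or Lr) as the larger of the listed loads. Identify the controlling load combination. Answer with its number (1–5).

(S or R or Lr) → R = 20 kN/m; (Lr or R or S) → R = 20 kN/m.
Eq. 1: 1.0(17) + 0.7(23) + 0.7(20) = 47.10
Eq. 2: 1.0(17) + 1.0(20) + 0.6(18) = 47.80
Eq. 3: 1.0(17) + 1.0(18) + 0.6(20) = 47.00
Eq. 4: 1.0(17) + 1.0(23) + 0.6(7) = 44.20
Eq. 5: 1.0(17) = 17.00
The largest value is 47.80 kN/m from combination 2.

Combination 2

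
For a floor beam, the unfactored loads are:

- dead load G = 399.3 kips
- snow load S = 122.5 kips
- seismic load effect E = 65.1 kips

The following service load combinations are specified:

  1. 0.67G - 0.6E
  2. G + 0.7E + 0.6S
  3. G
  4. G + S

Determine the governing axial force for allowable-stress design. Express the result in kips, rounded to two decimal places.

521.80 kips

1. 0.67(399.3) - 0.6(65.1) = 228.47
2. 1.0(399.3) + 0.7(65.1) + 0.6(122.5) = 518.37
3. 1.0(399.3) = 399.30
4. 1.0(399.3) + 1.0(122.5) = 521.80
The controlling combination is 4, giving 521.80 kips.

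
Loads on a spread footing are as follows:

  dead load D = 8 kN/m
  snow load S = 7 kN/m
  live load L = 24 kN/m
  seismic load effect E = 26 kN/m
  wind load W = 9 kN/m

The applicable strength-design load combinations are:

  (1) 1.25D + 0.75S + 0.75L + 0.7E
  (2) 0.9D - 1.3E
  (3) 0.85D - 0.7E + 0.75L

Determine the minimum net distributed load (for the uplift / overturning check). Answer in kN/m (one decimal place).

-26.6 kN/m

(1) 1.25(8) + 0.75(7) + 0.75(24) + 0.7(26) = 51.5
(2) 0.9(8) - 1.3(26) = -26.6
(3) 0.85(8) - 0.7(26) + 0.75(24) = 6.6
Combination 2 gives the minimum: -26.6 kN/m.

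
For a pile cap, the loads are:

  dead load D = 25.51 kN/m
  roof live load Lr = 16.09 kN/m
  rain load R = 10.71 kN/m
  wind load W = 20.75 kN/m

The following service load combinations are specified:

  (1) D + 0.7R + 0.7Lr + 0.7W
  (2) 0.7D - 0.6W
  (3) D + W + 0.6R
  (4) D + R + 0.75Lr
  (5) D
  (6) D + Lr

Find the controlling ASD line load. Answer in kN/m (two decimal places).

(1) 1.0(25.51) + 0.7(10.71) + 0.7(16.09) + 0.7(20.75) = 25.51 + 7.50 + 11.26 + 14.53 = 58.80
(2) 0.7(25.51) - 0.6(20.75) = 17.86 - 12.45 = 5.41
(3) 1.0(25.51) + 1.0(20.75) + 0.6(10.71) = 25.51 + 20.75 + 6.43 = 52.69
(4) 1.0(25.51) + 1.0(10.71) + 0.75(16.09) = 25.51 + 10.71 + 12.07 = 48.29
(5) 1.0(25.51) = 25.51
(6) 1.0(25.51) + 1.0(16.09) = 25.51 + 16.09 = 41.60
Maximum is from combination 1.

58.80 kN/m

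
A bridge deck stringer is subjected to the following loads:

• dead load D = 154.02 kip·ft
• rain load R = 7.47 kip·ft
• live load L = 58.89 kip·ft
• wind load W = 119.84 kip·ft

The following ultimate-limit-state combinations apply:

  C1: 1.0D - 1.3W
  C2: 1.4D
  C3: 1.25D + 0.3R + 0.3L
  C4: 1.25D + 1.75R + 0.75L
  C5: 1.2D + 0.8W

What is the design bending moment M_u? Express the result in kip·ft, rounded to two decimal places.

280.70 kip·ft

C1: 1.0(154.02) - 1.3(119.84) = 154.02 - 155.79 = -1.77
C2: 1.4(154.02) = 215.63
C3: 1.25(154.02) + 0.3(7.47) + 0.3(58.89) = 212.43
C4: 1.25(154.02) + 1.75(7.47) + 0.75(58.89) = 192.53 + 13.07 + 44.17 = 249.77
C5: 1.2(154.02) + 0.8(119.84) = 280.70
The controlling combination is 5, giving 280.70 kip·ft.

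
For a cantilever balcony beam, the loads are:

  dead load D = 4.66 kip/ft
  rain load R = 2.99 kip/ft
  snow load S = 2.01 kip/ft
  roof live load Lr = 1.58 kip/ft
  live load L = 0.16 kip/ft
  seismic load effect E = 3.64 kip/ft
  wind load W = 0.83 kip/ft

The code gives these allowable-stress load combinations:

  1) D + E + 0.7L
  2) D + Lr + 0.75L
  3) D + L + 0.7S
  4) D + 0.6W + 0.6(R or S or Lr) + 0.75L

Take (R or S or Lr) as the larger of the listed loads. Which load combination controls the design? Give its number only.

Combination 1

(R or S or Lr) → R = 2.99 kip/ft.
1) 1.0(4.66) + 1.0(3.64) + 0.7(0.16) = 4.66 + 3.64 + 0.11 = 8.41
2) 1.0(4.66) + 1.0(1.58) + 0.75(0.16) = 4.66 + 1.58 + 0.12 = 6.36
3) 1.0(4.66) + 1.0(0.16) + 0.7(2.01) = 4.66 + 0.16 + 1.41 = 6.23
4) 1.0(4.66) + 0.6(0.83) + 0.6(2.99) + 0.75(0.16) = 4.66 + 0.50 + 1.79 + 0.12 = 7.07
The largest value is 8.41 kip/ft from combination 1.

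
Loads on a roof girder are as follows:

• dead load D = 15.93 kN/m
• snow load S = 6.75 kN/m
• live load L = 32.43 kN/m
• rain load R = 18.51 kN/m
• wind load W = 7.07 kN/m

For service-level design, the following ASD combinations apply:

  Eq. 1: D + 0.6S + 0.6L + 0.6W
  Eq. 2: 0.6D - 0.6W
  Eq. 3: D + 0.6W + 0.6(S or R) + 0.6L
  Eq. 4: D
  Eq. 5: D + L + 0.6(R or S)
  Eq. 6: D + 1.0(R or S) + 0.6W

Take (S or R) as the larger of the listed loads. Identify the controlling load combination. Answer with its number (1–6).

(S or R) → R = 18.51 kN/m; (R or S) → R = 18.51 kN/m.
Eq. 1: 1.0(15.93) + 0.6(6.75) + 0.6(32.43) + 0.6(7.07) = 15.93 + 4.05 + 19.46 + 4.24 = 43.68
Eq. 2: 0.6(15.93) - 0.6(7.07) = 9.56 - 4.24 = 5.32
Eq. 3: 1.0(15.93) + 0.6(7.07) + 0.6(18.51) + 0.6(32.43) = 15.93 + 4.24 + 11.11 + 19.46 = 50.74
Eq. 4: 1.0(15.93) = 15.93
Eq. 5: 1.0(15.93) + 1.0(32.43) + 0.6(18.51) = 15.93 + 32.43 + 11.11 = 59.47
Eq. 6: 1.0(15.93) + 1.0(18.51) + 0.6(7.07) = 15.93 + 18.51 + 4.24 = 38.68
The largest value is 59.47 kN/m from combination 5.

Combination 5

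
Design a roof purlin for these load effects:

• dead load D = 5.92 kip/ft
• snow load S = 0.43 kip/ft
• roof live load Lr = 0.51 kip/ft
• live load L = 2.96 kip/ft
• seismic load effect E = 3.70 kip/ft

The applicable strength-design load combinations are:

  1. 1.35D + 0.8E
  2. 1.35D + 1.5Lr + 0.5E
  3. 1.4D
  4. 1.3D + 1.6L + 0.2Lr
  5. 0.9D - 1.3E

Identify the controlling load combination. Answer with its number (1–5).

1. 1.35(5.92) + 0.8(3.70) = 7.99 + 2.96 = 10.95
2. 1.35(5.92) + 1.5(0.51) + 0.5(3.70) = 7.99 + 0.77 + 1.85 = 10.61
3. 1.4(5.92) = 8.29
4. 1.3(5.92) + 1.6(2.96) + 0.2(0.51) = 12.53
5. 0.9(5.92) - 1.3(3.70) = 5.33 - 4.81 = 0.52
The largest value is 12.53 kip/ft from combination 4.

Combination 4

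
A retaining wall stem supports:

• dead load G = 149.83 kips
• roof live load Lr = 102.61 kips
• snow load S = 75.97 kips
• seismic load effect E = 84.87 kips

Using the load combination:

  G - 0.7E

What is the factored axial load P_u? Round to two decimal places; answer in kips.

90.42 kips

1.0(149.83) - 0.7(84.87) = 149.83 - 59.41 = 90.42
P_u = 90.42 kips.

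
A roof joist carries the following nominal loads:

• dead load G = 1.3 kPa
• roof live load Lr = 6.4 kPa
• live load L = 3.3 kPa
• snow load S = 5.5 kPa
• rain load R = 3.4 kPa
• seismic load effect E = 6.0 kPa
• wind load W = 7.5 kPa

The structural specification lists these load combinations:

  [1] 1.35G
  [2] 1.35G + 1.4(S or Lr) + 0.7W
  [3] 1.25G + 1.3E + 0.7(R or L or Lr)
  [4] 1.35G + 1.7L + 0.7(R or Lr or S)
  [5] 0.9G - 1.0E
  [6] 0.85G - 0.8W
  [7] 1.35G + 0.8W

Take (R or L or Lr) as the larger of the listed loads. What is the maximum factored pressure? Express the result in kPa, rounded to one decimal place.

(S or Lr) → Lr = 6.4 kPa; (R or L or Lr) → Lr = 6.4 kPa; (R or Lr or S) → Lr = 6.4 kPa.
[1] 1.35(1.3) = 1.8
[2] 1.35(1.3) + 1.4(6.4) + 0.7(7.5) = 16.0
[3] 1.25(1.3) + 1.3(6.0) + 0.7(6.4) = 13.9
[4] 1.35(1.3) + 1.7(3.3) + 0.7(6.4) = 11.8
[5] 0.9(1.3) - 1.0(6.0) = -4.8
[6] 0.85(1.3) - 0.8(7.5) = -4.9
[7] 1.35(1.3) + 0.8(7.5) = 7.8
Maximum is from combination 2.

16.0 kPa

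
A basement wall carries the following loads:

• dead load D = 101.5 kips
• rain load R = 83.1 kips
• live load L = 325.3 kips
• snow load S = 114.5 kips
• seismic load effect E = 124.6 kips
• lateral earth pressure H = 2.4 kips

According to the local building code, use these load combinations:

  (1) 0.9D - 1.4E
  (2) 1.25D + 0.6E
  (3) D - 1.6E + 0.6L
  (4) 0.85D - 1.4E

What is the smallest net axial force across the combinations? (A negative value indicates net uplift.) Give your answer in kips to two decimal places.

-88.17 kips

(1) 0.9(101.5) - 1.4(124.6) = 91.35 - 174.44 = -83.09
(2) 1.25(101.5) + 0.6(124.6) = 126.88 + 74.76 = 201.64
(3) 1.0(101.5) - 1.6(124.6) + 0.6(325.3) = 101.50 - 199.36 + 195.18 = 97.32
(4) 0.85(101.5) - 1.4(124.6) = -88.17
Combination 4 gives the minimum: -88.17 kips.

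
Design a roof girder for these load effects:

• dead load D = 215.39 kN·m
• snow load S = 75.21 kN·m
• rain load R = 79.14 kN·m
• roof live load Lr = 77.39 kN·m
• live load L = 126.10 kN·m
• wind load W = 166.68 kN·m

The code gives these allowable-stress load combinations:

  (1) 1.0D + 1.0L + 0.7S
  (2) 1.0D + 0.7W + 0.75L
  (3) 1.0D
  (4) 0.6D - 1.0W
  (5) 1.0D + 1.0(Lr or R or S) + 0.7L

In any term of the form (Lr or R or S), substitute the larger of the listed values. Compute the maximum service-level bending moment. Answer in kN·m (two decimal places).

426.64 kN·m

(Lr or R or S) → R = 79.14 kN·m.
(1) 1.0(215.39) + 1.0(126.10) + 0.7(75.21) = 215.39 + 126.10 + 52.65 = 394.14
(2) 1.0(215.39) + 0.7(166.68) + 0.75(126.10) = 426.64
(3) 1.0(215.39) = 215.39
(4) 0.6(215.39) - 1.0(166.68) = 129.23 - 166.68 = -37.45
(5) 1.0(215.39) + 1.0(79.14) + 0.7(126.10) = 215.39 + 79.14 + 88.27 = 382.80
Maximum is from combination 2.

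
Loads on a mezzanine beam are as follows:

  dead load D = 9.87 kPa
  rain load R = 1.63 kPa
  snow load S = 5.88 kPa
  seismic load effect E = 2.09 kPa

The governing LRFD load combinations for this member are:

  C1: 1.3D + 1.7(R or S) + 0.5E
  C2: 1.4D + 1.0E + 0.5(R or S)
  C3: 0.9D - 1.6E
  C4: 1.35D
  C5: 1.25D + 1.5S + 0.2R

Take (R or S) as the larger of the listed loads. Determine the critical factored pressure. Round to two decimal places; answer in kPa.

23.87 kPa

(R or S) → S = 5.88 kPa.
C1: 1.3(9.87) + 1.7(5.88) + 0.5(2.09) = 23.87
C2: 1.4(9.87) + 1.0(2.09) + 0.5(5.88) = 13.82 + 2.09 + 2.94 = 18.85
C3: 0.9(9.87) - 1.6(2.09) = 8.88 - 3.34 = 5.54
C4: 1.35(9.87) = 13.32
C5: 1.25(9.87) + 1.5(5.88) + 0.2(1.63) = 21.48
The controlling combination is 1, giving 23.87 kPa.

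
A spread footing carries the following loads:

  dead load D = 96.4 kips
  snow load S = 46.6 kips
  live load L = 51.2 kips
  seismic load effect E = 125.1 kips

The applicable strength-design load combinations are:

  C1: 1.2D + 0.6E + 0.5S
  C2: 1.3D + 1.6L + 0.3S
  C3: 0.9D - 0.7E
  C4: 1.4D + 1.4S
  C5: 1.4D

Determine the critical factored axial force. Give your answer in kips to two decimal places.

221.22 kips

C1: 1.2(96.4) + 0.6(125.1) + 0.5(46.6) = 115.68 + 75.06 + 23.30 = 214.04
C2: 1.3(96.4) + 1.6(51.2) + 0.3(46.6) = 125.32 + 81.92 + 13.98 = 221.22
C3: 0.9(96.4) - 0.7(125.1) = 86.76 - 87.57 = -0.81
C4: 1.4(96.4) + 1.4(46.6) = 134.96 + 65.24 = 200.20
C5: 1.4(96.4) = 134.96
Maximum is from combination 2.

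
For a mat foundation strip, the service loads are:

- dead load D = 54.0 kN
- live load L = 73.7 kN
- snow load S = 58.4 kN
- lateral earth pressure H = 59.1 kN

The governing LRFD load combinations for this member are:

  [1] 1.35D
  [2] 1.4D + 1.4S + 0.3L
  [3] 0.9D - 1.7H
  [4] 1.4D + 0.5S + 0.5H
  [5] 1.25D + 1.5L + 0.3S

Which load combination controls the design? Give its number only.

Combination 5

[1] 1.35(54.0) = 72.90
[2] 1.4(54.0) + 1.4(58.4) + 0.3(73.7) = 75.60 + 81.76 + 22.11 = 179.47
[3] 0.9(54.0) - 1.7(59.1) = 48.60 - 100.47 = -51.87
[4] 1.4(54.0) + 0.5(58.4) + 0.5(59.1) = 75.60 + 29.20 + 29.55 = 134.35
[5] 1.25(54.0) + 1.5(73.7) + 0.3(58.4) = 67.50 + 110.55 + 17.52 = 195.57
The largest value is 195.57 kN from combination 5.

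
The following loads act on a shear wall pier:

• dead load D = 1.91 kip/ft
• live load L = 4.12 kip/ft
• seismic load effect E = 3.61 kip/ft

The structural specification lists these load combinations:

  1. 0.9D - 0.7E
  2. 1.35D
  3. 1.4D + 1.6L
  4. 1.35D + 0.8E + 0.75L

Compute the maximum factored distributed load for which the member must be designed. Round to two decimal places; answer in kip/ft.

1. 0.9(1.91) - 0.7(3.61) = 1.72 - 2.53 = -0.81
2. 1.35(1.91) = 2.58
3. 1.4(1.91) + 1.6(4.12) = 9.27
4. 1.35(1.91) + 0.8(3.61) + 0.75(4.12) = 2.58 + 2.89 + 3.09 = 8.56
The controlling combination is 3, giving 9.27 kip/ft.

9.27 kip/ft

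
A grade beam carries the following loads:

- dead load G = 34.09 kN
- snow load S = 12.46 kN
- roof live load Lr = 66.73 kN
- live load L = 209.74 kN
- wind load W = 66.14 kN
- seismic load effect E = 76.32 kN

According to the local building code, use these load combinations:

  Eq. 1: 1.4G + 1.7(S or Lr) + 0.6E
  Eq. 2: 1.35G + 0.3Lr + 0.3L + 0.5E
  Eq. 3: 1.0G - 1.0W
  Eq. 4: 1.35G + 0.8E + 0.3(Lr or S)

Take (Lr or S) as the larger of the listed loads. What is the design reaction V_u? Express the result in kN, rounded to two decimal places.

(S or Lr) → Lr = 66.73 kN; (Lr or S) → Lr = 66.73 kN.
Eq. 1: 1.4(34.09) + 1.7(66.73) + 0.6(76.32) = 47.73 + 113.44 + 45.79 = 206.96
Eq. 2: 1.35(34.09) + 0.3(66.73) + 0.3(209.74) + 0.5(76.32) = 46.02 + 20.02 + 62.92 + 38.16 = 167.12
Eq. 3: 1.0(34.09) - 1.0(66.14) = 34.09 - 66.14 = -32.05
Eq. 4: 1.35(34.09) + 0.8(76.32) + 0.3(66.73) = 46.02 + 61.06 + 20.02 = 127.10
The controlling combination is 1, giving 206.96 kN.

206.96 kN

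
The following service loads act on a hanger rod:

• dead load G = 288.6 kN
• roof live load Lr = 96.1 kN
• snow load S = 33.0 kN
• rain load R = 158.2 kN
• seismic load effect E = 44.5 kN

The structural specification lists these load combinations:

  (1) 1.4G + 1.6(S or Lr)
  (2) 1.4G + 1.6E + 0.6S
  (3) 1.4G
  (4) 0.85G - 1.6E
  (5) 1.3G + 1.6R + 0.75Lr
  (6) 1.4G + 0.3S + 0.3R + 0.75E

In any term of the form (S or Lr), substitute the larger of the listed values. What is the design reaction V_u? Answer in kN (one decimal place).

700.4 kN

(S or Lr) → Lr = 96.1 kN.
(1) 1.4(288.6) + 1.6(96.1) = 404.0 + 153.8 = 557.8
(2) 1.4(288.6) + 1.6(44.5) + 0.6(33.0) = 404.0 + 71.2 + 19.8 = 495.0
(3) 1.4(288.6) = 404.0
(4) 0.85(288.6) - 1.6(44.5) = 245.3 - 71.2 = 174.1
(5) 1.3(288.6) + 1.6(158.2) + 0.75(96.1) = 375.2 + 253.1 + 72.1 = 700.4
(6) 1.4(288.6) + 0.3(33.0) + 0.3(158.2) + 0.75(44.5) = 404.0 + 9.9 + 47.5 + 33.4 = 494.8
Combination 5 governs: V_u = 700.4 kN.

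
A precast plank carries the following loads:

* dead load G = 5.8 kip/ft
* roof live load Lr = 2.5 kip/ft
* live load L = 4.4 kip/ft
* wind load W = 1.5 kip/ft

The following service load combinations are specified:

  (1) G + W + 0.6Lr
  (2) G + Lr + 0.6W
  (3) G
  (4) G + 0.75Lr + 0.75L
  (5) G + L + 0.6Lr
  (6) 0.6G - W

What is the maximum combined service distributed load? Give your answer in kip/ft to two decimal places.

(1) 1.0(5.8) + 1.0(1.5) + 0.6(2.5) = 5.80 + 1.50 + 1.50 = 8.80
(2) 1.0(5.8) + 1.0(2.5) + 0.6(1.5) = 5.80 + 2.50 + 0.90 = 9.20
(3) 1.0(5.8) = 5.80
(4) 1.0(5.8) + 0.75(2.5) + 0.75(4.4) = 5.80 + 1.88 + 3.30 = 10.98
(5) 1.0(5.8) + 1.0(4.4) + 0.6(2.5) = 5.80 + 4.40 + 1.50 = 11.70
(6) 0.6(5.8) - 1.0(1.5) = 3.48 - 1.50 = 1.98
The controlling combination is 5, giving 11.70 kip/ft.

11.70 kip/ft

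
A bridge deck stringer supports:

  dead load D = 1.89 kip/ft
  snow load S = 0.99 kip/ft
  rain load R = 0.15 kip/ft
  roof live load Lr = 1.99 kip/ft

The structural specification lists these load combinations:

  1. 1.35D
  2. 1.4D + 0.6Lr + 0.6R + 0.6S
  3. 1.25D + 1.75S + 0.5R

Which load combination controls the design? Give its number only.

1. 1.35(1.89) = 2.55
2. 1.4(1.89) + 0.6(1.99) + 0.6(0.15) + 0.6(0.99) = 2.65 + 1.19 + 0.09 + 0.59 = 4.52
3. 1.25(1.89) + 1.75(0.99) + 0.5(0.15) = 2.36 + 1.73 + 0.08 = 4.17
The largest value is 4.52 kip/ft from combination 2.

Combination 2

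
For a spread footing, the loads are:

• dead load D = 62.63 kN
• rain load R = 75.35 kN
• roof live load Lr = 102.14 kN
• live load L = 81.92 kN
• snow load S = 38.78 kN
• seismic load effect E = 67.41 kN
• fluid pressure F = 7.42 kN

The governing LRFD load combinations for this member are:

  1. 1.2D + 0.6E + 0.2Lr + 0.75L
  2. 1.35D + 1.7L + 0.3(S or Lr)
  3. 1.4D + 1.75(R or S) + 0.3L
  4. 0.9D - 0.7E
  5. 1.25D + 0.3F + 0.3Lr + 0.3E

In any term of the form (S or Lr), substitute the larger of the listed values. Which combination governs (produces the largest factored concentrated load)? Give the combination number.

(S or Lr) → Lr = 102.14 kN; (R or S) → R = 75.35 kN.
1. 1.2(62.63) + 0.6(67.41) + 0.2(102.14) + 0.75(81.92) = 197.47
2. 1.35(62.63) + 1.7(81.92) + 0.3(102.14) = 254.46
3. 1.4(62.63) + 1.75(75.35) + 0.3(81.92) = 87.68 + 131.86 + 24.58 = 244.12
4. 0.9(62.63) - 0.7(67.41) = 56.37 - 47.19 = 9.18
5. 1.25(62.63) + 0.3(7.42) + 0.3(102.14) + 0.3(67.41) = 78.29 + 2.23 + 30.64 + 20.22 = 131.38
The largest value is 254.46 kN from combination 2.

Combination 2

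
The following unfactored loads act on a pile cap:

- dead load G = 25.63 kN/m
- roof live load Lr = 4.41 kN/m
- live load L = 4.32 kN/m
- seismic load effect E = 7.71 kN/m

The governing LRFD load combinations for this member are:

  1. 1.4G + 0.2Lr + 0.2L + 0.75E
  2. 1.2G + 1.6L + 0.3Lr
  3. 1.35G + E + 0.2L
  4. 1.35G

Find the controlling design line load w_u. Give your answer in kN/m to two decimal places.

43.41 kN/m

1. 1.4(25.63) + 0.2(4.41) + 0.2(4.32) + 0.75(7.71) = 43.41
2. 1.2(25.63) + 1.6(4.32) + 0.3(4.41) = 38.99
3. 1.35(25.63) + 1.0(7.71) + 0.2(4.32) = 43.17
4. 1.35(25.63) = 34.60
Combination 1 governs: w_u = 43.41 kN/m.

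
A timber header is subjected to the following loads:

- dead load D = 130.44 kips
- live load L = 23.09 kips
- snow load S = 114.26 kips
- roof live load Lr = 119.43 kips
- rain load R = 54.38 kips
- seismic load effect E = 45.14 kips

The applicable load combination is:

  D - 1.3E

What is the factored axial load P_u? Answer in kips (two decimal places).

1.0(130.44) - 1.3(45.14) = 130.44 - 58.68 = 71.76
P_u = 71.76 kips.

71.76 kips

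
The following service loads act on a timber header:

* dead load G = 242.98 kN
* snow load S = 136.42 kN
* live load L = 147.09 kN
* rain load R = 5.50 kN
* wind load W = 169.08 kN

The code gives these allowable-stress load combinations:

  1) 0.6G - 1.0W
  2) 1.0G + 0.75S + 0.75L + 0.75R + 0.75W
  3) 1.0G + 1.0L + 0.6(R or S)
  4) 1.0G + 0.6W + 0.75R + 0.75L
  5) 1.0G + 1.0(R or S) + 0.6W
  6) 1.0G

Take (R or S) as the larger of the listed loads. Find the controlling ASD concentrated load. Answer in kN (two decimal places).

586.55 kN

(R or S) → S = 136.42 kN.
1) 0.6(242.98) - 1.0(169.08) = -23.29
2) 1.0(242.98) + 0.75(136.42) + 0.75(147.09) + 0.75(5.50) + 0.75(169.08) = 586.55
3) 1.0(242.98) + 1.0(147.09) + 0.6(136.42) = 471.92
4) 1.0(242.98) + 0.6(169.08) + 0.75(5.50) + 0.75(147.09) = 458.87
5) 1.0(242.98) + 1.0(136.42) + 0.6(169.08) = 480.85
6) 1.0(242.98) = 242.98
The controlling combination is 2, giving 586.55 kN.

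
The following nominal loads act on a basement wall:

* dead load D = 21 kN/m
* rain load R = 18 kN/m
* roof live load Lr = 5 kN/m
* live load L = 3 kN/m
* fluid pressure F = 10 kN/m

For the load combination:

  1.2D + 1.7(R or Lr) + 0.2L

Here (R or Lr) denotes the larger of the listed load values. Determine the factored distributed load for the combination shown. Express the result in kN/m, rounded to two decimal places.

(R or Lr) → R = 18 kN/m.
1.2(21) + 1.7(18) + 0.2(3) = 25.20 + 30.60 + 0.60 = 56.40
w_u = 56.40 kN/m.

56.40 kN/m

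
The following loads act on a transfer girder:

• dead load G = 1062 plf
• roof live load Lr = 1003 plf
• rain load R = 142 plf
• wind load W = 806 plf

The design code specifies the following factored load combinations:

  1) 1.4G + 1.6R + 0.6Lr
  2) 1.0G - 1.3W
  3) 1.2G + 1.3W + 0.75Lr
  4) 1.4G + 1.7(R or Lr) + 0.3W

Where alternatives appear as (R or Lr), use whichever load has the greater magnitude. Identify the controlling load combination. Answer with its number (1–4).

Combination 4

(R or Lr) → Lr = 1003 plf.
1) 1.4(1062) + 1.6(142) + 0.6(1003) = 1486.8 + 227.2 + 601.8 = 2315.8
2) 1.0(1062) - 1.3(806) = 1062.0 - 1047.8 = 14.2
3) 1.2(1062) + 1.3(806) + 0.75(1003) = 1274.4 + 1047.8 + 752.3 = 3074.5
4) 1.4(1062) + 1.7(1003) + 0.3(806) = 1486.8 + 1705.1 + 241.8 = 3433.7
The largest value is 3433.7 plf from combination 4.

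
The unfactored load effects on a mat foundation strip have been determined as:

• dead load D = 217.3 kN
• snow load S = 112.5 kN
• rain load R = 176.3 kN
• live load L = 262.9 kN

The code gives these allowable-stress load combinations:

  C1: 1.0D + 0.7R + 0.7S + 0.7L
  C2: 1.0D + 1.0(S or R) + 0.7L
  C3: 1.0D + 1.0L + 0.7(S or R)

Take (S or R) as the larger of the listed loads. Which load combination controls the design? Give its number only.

(S or R) → R = 176.3 kN.
C1: 1.0(217.3) + 0.7(176.3) + 0.7(112.5) + 0.7(262.9) = 603.5
C2: 1.0(217.3) + 1.0(176.3) + 0.7(262.9) = 577.6
C3: 1.0(217.3) + 1.0(262.9) + 0.7(176.3) = 603.6
The largest value is 603.6 kN from combination 3.

Combination 3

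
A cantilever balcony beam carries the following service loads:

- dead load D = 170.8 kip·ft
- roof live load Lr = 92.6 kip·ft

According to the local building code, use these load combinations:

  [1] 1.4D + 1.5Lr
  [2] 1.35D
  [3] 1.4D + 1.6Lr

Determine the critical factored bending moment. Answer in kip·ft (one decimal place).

[1] 1.4(170.8) + 1.5(92.6) = 378.0
[2] 1.35(170.8) = 230.6
[3] 1.4(170.8) + 1.6(92.6) = 387.3
Maximum is from combination 3.

387.3 kip·ft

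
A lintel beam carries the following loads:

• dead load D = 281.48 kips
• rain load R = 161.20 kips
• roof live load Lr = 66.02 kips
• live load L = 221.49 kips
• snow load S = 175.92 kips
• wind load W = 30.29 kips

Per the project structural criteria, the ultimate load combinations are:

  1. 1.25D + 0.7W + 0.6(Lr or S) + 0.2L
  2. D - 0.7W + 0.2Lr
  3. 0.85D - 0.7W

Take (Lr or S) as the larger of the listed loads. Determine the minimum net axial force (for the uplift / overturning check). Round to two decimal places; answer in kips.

(Lr or S) → S = 175.92 kips.
1. 1.25(281.48) + 0.7(30.29) + 0.6(175.92) + 0.2(221.49) = 522.90
2. 1.0(281.48) - 0.7(30.29) + 0.2(66.02) = 273.48
3. 0.85(281.48) - 0.7(30.29) = 218.06
Combination 3 gives the minimum: 218.06 kips.

218.06 kips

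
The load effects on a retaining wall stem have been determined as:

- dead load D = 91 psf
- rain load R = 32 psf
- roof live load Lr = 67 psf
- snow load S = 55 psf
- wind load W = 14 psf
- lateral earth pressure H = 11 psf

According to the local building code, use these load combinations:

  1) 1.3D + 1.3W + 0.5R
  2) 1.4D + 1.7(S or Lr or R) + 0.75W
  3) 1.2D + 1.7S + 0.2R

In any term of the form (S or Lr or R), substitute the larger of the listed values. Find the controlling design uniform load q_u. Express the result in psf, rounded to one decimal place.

251.8 psf

(S or Lr or R) → Lr = 67 psf.
1) 1.3(91) + 1.3(14) + 0.5(32) = 118.3 + 18.2 + 16.0 = 152.5
2) 1.4(91) + 1.7(67) + 0.75(14) = 127.4 + 113.9 + 10.5 = 251.8
3) 1.2(91) + 1.7(55) + 0.2(32) = 109.2 + 93.5 + 6.4 = 209.1
The controlling combination is 2, giving 251.8 psf.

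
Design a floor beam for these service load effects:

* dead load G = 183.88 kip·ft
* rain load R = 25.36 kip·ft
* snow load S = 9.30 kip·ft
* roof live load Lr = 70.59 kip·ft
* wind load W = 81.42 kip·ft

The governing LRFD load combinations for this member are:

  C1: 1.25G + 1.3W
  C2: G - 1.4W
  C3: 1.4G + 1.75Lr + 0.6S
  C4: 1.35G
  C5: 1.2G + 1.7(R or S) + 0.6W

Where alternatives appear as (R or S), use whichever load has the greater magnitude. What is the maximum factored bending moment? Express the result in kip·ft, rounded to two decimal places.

386.54 kip·ft

(R or S) → R = 25.36 kip·ft.
C1: 1.25(183.88) + 1.3(81.42) = 335.70
C2: 1.0(183.88) - 1.4(81.42) = 69.89
C3: 1.4(183.88) + 1.75(70.59) + 0.6(9.30) = 386.54
C4: 1.35(183.88) = 248.24
C5: 1.2(183.88) + 1.7(25.36) + 0.6(81.42) = 312.62
Combination 3 governs: M_u = 386.54 kip·ft.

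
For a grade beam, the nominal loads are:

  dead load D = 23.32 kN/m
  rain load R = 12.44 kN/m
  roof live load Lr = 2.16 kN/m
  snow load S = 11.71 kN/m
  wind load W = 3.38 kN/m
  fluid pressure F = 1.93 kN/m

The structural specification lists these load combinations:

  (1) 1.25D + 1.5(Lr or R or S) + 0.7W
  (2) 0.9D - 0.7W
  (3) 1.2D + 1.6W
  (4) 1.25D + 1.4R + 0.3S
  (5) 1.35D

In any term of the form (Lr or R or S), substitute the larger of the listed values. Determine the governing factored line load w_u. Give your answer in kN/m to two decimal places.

50.18 kN/m

(Lr or R or S) → R = 12.44 kN/m.
(1) 1.25(23.32) + 1.5(12.44) + 0.7(3.38) = 50.18
(2) 0.9(23.32) - 0.7(3.38) = 18.62
(3) 1.2(23.32) + 1.6(3.38) = 33.39
(4) 1.25(23.32) + 1.4(12.44) + 0.3(11.71) = 50.08
(5) 1.35(23.32) = 31.48
Maximum is from combination 1.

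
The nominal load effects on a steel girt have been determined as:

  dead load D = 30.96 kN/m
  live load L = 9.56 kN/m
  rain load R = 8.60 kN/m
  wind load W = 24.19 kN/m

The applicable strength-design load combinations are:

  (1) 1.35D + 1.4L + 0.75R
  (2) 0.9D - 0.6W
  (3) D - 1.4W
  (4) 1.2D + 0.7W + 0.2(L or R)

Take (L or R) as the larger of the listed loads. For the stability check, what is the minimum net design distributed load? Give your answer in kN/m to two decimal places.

(L or R) → L = 9.56 kN/m.
(1) 1.35(30.96) + 1.4(9.56) + 0.75(8.60) = 41.80 + 13.38 + 6.45 = 61.63
(2) 0.9(30.96) - 0.6(24.19) = 27.86 - 14.51 = 13.35
(3) 1.0(30.96) - 1.4(24.19) = 30.96 - 33.87 = -2.91
(4) 1.2(30.96) + 0.7(24.19) + 0.2(9.56) = 56.00
Combination 3 gives the minimum: -2.91 kN/m.

-2.91 kN/m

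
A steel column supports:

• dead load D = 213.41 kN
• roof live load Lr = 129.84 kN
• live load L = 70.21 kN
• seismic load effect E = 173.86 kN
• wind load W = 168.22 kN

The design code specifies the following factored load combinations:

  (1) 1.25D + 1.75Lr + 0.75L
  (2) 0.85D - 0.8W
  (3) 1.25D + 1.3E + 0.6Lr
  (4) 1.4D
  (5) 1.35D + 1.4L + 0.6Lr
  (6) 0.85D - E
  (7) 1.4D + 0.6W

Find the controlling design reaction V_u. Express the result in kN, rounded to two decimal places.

570.68 kN

(1) 1.25(213.41) + 1.75(129.84) + 0.75(70.21) = 546.64
(2) 0.85(213.41) - 0.8(168.22) = 46.82
(3) 1.25(213.41) + 1.3(173.86) + 0.6(129.84) = 570.68
(4) 1.4(213.41) = 298.77
(5) 1.35(213.41) + 1.4(70.21) + 0.6(129.84) = 464.30
(6) 0.85(213.41) - 1.0(173.86) = 7.54
(7) 1.4(213.41) + 0.6(168.22) = 399.71
The controlling combination is 3, giving 570.68 kN.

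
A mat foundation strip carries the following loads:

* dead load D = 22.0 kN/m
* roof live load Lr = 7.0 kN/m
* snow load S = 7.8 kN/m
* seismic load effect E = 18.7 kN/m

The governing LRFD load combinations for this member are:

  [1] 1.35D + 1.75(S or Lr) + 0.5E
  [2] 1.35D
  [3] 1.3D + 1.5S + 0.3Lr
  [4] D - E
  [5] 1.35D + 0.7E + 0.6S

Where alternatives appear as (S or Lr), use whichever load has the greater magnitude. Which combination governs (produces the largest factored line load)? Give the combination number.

Combination 1

(S or Lr) → S = 7.8 kN/m.
[1] 1.35(22.0) + 1.75(7.8) + 0.5(18.7) = 52.7
[2] 1.35(22.0) = 29.7
[3] 1.3(22.0) + 1.5(7.8) + 0.3(7.0) = 28.6 + 11.7 + 2.1 = 42.4
[4] 1.0(22.0) - 1.0(18.7) = 22.0 - 18.7 = 3.3
[5] 1.35(22.0) + 0.7(18.7) + 0.6(7.8) = 29.7 + 13.1 + 4.7 = 47.5
The largest value is 52.7 kN/m from combination 1.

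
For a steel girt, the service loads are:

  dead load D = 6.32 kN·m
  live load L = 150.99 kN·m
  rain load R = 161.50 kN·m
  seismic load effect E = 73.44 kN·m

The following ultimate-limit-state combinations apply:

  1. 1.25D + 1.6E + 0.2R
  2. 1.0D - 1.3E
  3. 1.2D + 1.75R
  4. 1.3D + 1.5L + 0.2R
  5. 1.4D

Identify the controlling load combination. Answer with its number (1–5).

Combination 3

1. 1.25(6.32) + 1.6(73.44) + 0.2(161.50) = 157.70
2. 1.0(6.32) - 1.3(73.44) = -89.15
3. 1.2(6.32) + 1.75(161.50) = 290.21
4. 1.3(6.32) + 1.5(150.99) + 0.2(161.50) = 267.00
5. 1.4(6.32) = 8.85
The largest value is 290.21 kN·m from combination 3.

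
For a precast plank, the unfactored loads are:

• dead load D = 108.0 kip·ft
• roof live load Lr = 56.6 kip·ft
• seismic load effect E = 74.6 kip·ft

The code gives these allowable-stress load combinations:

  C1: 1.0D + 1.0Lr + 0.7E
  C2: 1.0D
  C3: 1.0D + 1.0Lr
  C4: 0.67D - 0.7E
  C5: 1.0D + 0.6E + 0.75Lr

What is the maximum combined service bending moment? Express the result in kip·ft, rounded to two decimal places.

C1: 1.0(108.0) + 1.0(56.6) + 0.7(74.6) = 108.00 + 56.60 + 52.22 = 216.82
C2: 1.0(108.0) = 108.00
C3: 1.0(108.0) + 1.0(56.6) = 108.00 + 56.60 = 164.60
C4: 0.67(108.0) - 0.7(74.6) = 72.36 - 52.22 = 20.14
C5: 1.0(108.0) + 0.6(74.6) + 0.75(56.6) = 108.00 + 44.76 + 42.45 = 195.21
Maximum is from combination 1.

216.82 kip·ft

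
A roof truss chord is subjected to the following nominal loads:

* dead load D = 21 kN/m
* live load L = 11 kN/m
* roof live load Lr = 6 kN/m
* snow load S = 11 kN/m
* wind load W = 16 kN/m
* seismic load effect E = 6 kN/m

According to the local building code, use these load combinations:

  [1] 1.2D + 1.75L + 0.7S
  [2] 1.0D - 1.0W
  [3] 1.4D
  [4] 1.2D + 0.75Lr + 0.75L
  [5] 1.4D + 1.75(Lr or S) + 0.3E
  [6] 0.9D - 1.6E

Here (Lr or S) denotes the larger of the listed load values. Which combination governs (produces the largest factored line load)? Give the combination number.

Combination 1

(Lr or S) → S = 11 kN/m.
[1] 1.2(21) + 1.75(11) + 0.7(11) = 25.2 + 19.3 + 7.7 = 52.2
[2] 1.0(21) - 1.0(16) = 21.0 - 16.0 = 5.0
[3] 1.4(21) = 29.4
[4] 1.2(21) + 0.75(6) + 0.75(11) = 25.2 + 4.5 + 8.3 = 38.0
[5] 1.4(21) + 1.75(11) + 0.3(6) = 29.4 + 19.3 + 1.8 = 50.5
[6] 0.9(21) - 1.6(6) = 18.9 - 9.6 = 9.3
The largest value is 52.2 kN/m from combination 1.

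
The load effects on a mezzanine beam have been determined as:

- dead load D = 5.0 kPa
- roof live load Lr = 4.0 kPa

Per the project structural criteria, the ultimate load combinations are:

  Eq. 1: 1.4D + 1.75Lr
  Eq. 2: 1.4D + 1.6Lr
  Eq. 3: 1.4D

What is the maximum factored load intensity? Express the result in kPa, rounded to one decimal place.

Eq. 1: 1.4(5.0) + 1.75(4.0) = 7.0 + 7.0 = 14.0
Eq. 2: 1.4(5.0) + 1.6(4.0) = 7.0 + 6.4 = 13.4
Eq. 3: 1.4(5.0) = 7.0
Maximum is from combination 1.

14.0 kPa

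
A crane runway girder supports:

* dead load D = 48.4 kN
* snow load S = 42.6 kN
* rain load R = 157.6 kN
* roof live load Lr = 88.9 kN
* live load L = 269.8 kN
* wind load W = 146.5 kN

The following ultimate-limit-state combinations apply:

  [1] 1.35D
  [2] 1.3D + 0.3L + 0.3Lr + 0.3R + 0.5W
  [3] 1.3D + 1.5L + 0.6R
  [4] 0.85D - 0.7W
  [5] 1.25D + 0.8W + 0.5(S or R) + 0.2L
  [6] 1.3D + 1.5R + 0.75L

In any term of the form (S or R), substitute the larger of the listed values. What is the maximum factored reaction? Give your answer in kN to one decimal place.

(S or R) → R = 157.6 kN.
[1] 1.35(48.4) = 65.3
[2] 1.3(48.4) + 0.3(269.8) + 0.3(88.9) + 0.3(157.6) + 0.5(146.5) = 291.1
[3] 1.3(48.4) + 1.5(269.8) + 0.6(157.6) = 562.2
[4] 0.85(48.4) - 0.7(146.5) = -61.4
[5] 1.25(48.4) + 0.8(146.5) + 0.5(157.6) + 0.2(269.8) = 310.5
[6] 1.3(48.4) + 1.5(157.6) + 0.75(269.8) = 501.7
Combination 3 governs: V_u = 562.2 kN.

562.2 kN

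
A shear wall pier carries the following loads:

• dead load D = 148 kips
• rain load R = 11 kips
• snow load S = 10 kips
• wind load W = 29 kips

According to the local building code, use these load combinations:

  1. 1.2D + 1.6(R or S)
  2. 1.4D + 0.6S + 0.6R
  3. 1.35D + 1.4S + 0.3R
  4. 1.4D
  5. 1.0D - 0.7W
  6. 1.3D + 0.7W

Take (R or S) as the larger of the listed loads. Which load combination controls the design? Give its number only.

(R or S) → R = 11 kips.
1. 1.2(148) + 1.6(11) = 195.2
2. 1.4(148) + 0.6(10) + 0.6(11) = 219.8
3. 1.35(148) + 1.4(10) + 0.3(11) = 217.1
4. 1.4(148) = 207.2
5. 1.0(148) - 0.7(29) = 127.7
6. 1.3(148) + 0.7(29) = 212.7
The largest value is 219.8 kips from combination 2.

Combination 2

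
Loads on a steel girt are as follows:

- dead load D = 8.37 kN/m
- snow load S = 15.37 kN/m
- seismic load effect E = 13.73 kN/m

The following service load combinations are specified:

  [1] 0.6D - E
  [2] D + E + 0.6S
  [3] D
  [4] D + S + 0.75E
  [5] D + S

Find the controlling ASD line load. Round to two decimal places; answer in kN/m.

34.04 kN/m

[1] 0.6(8.37) - 1.0(13.73) = -8.71
[2] 1.0(8.37) + 1.0(13.73) + 0.6(15.37) = 31.32
[3] 1.0(8.37) = 8.37
[4] 1.0(8.37) + 1.0(15.37) + 0.75(13.73) = 34.04
[5] 1.0(8.37) + 1.0(15.37) = 23.74
Combination 4 governs: w = 34.04 kN/m.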